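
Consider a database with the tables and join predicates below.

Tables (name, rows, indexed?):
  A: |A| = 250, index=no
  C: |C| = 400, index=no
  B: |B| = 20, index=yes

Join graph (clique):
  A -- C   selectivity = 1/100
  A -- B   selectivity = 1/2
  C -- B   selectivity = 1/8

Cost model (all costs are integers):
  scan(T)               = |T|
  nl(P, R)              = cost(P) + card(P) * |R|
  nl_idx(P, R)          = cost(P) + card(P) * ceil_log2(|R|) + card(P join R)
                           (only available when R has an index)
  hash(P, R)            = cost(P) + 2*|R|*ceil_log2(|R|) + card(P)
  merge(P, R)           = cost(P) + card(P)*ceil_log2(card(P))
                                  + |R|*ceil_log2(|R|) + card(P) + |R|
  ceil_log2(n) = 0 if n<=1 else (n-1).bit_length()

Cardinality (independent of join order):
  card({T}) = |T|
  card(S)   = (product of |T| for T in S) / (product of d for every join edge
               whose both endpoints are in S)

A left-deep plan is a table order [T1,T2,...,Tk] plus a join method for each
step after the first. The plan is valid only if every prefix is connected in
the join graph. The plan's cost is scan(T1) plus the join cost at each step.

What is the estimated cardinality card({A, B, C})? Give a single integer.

1250

Tables in S: A(250), B(20), C(400)
Edges inside S: A-C(d=100), A-B(d=2), C-B(d=8)
numerator = 250 * 20 * 400 = 2000000
denominator = 100 * 2 * 8 = 1600
card(S) = 2000000 / 1600 = 1250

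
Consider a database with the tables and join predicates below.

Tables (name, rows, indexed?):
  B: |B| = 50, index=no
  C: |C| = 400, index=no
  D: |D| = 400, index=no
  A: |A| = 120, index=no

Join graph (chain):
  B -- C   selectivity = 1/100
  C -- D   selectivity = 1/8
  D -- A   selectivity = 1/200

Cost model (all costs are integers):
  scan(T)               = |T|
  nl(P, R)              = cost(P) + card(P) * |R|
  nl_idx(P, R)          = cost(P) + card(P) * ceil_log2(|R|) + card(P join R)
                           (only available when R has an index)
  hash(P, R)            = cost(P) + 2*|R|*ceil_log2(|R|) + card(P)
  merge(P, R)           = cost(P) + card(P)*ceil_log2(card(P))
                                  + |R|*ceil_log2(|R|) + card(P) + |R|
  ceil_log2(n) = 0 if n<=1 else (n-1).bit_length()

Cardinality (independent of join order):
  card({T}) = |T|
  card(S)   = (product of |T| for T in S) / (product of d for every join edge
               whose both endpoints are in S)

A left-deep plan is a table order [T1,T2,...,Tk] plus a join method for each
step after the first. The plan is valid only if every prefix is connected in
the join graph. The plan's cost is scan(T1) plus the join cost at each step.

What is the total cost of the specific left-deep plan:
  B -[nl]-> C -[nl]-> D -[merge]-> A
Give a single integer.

step 1: scan B: cost=50, card=50
step 2: join C via nl
    card(P join C) = 50*400/(100) = 200
    cost = 50 + 50*400 = 20050
step 3: join D via nl
    card(P join D) = 200*400/(8) = 10000
    cost = 20050 + 200*400 = 100050
step 4: join A via merge
    card(P join A) = 10000*120/(200) = 6000
    cost = 100050 + 10000*14 + 120*7 + 10000 + 120 = 251010

251010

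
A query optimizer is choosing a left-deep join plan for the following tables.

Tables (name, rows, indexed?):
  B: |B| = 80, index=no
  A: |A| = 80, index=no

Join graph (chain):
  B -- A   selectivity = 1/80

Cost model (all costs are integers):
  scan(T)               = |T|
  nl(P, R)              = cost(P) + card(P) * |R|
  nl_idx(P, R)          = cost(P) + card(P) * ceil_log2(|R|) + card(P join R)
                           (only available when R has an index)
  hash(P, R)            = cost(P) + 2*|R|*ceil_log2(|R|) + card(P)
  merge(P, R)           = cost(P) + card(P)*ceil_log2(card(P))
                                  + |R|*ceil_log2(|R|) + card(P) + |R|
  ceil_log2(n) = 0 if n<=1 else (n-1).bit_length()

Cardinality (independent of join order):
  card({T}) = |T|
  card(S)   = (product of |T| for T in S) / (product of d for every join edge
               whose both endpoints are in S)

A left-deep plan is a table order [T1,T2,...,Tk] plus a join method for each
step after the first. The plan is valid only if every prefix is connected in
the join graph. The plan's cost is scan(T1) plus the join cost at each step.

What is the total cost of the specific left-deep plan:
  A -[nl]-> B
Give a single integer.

step 1: scan A: cost=80, card=80
step 2: join B via nl
    card(P join B) = 80*80/(80) = 80
    cost = 80 + 80*80 = 6480

6480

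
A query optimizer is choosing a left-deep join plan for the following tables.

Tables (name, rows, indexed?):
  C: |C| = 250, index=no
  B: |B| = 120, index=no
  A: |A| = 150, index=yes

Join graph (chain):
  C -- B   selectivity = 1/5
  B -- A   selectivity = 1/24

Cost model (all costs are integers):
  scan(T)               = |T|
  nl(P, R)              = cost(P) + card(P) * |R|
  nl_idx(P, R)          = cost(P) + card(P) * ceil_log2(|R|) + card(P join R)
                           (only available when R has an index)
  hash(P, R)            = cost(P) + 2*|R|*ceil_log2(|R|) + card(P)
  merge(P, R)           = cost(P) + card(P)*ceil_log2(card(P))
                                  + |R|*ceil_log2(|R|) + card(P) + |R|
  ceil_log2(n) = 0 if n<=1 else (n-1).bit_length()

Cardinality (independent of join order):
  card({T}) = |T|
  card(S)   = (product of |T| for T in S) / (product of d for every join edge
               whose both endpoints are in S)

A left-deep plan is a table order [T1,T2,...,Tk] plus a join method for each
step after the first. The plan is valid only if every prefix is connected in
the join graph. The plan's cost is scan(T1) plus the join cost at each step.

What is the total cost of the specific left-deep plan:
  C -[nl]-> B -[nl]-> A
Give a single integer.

930250

step 1: scan C: cost=250, card=250
step 2: join B via nl
    card(P join B) = 250*120/(5) = 6000
    cost = 250 + 250*120 = 30250
step 3: join A via nl
    card(P join A) = 6000*150/(24) = 37500
    cost = 30250 + 6000*150 = 930250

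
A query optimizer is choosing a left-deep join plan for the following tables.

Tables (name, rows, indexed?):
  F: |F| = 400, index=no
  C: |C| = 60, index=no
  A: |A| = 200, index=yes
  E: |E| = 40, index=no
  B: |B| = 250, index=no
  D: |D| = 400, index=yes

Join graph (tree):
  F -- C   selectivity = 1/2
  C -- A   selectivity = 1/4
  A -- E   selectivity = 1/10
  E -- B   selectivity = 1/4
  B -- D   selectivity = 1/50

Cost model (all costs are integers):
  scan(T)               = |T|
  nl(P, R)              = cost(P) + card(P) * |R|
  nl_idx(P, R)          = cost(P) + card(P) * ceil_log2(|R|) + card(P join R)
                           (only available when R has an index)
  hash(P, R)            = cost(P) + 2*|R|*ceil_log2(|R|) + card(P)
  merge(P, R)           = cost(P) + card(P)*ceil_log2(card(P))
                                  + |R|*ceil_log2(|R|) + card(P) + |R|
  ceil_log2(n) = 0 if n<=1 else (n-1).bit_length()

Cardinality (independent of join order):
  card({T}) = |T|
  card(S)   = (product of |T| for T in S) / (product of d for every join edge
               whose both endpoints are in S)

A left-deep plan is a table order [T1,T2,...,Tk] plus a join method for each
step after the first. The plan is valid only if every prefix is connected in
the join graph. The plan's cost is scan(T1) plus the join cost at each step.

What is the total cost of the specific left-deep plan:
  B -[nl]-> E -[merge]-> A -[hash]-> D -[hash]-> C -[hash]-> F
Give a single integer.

step 1: scan B: cost=250, card=250
step 2: join E via nl
    card(P join E) = 250*40/(4) = 2500
    cost = 250 + 250*40 = 10250
step 3: join A via merge
    card(P join A) = 2500*200/(10) = 50000
    cost = 10250 + 2500*12 + 200*8 + 2500 + 200 = 44550
step 4: join D via hash
    card(P join D) = 50000*400/(50) = 400000
    cost = 44550 + 2*400*9 + 50000 = 101750
step 5: join C via hash
    card(P join C) = 400000*60/(4) = 6000000
    cost = 101750 + 2*60*6 + 400000 = 502470
step 6: join F via hash
    card(P join F) = 6000000*400/(2) = 1200000000
    cost = 502470 + 2*400*9 + 6000000 = 6509670

6509670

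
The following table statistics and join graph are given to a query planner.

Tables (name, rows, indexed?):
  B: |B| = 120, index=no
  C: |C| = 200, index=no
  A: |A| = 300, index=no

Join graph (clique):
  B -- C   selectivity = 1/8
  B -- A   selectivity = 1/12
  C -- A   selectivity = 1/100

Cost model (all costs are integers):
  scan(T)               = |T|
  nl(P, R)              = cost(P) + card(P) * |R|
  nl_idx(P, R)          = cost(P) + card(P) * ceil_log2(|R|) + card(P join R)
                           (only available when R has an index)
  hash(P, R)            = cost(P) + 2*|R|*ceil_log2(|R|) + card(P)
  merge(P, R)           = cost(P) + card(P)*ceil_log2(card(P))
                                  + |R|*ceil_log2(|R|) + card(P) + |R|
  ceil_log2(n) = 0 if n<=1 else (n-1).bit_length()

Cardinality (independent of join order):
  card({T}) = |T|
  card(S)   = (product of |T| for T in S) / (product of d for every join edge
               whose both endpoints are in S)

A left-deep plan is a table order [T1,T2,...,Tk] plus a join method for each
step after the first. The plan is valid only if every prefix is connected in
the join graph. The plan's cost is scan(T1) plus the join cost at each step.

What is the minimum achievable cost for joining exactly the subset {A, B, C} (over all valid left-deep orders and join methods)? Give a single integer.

6080

Selinger DP over subsets of {A,B,C}:
  {B}: scan cost=120, card=120
  {C}: scan cost=200, card=200
  {A}: scan cost=300, card=300
  {BC}: card=3000; try (B,hash)→2080, (C,merge)→2880, (B,merge)→2960, (C,hash)→3440, (C,nl)→24120, (B,nl)→24200; best=2080 via (B,hash)
  {AB}: card=3000; try (B,hash)→2280, (A,merge)→4080, (B,merge)→4260, (A,hash)→5640, (A,nl)→36120, (B,nl)→36300; best=2280 via (B,hash)
  {AC}: card=600; try (C,hash)→3800, (A,merge)→5000, (C,merge)→5100, (A,hash)→5800, (A,nl)→60200, (C,nl)→60300; best=3800 via (C,hash)
  {ABC}: card=750; try (B,hash)→6080, (C,hash)→8480, (A,hash)→10480, (B,merge)→11360, (C,merge)→43080, (A,merge)→44080 …(+3); best=6080 via (B,hash)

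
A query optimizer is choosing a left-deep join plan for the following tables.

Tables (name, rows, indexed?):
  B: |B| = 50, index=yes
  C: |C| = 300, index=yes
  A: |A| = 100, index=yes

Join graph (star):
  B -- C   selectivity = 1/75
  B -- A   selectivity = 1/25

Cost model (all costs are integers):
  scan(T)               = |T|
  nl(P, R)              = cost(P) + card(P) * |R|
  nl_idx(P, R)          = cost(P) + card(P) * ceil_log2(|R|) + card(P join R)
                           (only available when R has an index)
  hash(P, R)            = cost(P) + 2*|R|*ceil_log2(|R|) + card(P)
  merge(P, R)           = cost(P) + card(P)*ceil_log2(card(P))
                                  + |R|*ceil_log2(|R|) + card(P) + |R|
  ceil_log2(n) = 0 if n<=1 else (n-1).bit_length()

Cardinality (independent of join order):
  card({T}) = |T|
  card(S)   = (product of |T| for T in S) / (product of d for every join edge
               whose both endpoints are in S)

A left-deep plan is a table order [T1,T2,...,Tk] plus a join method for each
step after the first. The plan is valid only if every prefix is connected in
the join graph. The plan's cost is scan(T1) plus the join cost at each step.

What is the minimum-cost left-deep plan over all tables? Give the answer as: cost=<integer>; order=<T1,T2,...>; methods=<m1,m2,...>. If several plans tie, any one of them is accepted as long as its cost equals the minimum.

cost=2300; order=B,C,A; methods=nl_idx,hash

Selinger DP (subsets sized 1..n):
  {B}: scan cost=50, card=50
  {C}: scan cost=300, card=300
  {A}: scan cost=100, card=100
  {BC}: card=200; try (C,nl_idx)→700, (B,hash)→1200, (B,nl_idx)→2300, (C,merge)→3400, (B,merge)→3650, (C,hash)→5500 …(+2); best=700 via (C,nl_idx)
  {AB}: card=200; try (A,nl_idx)→600, (B,hash)→800, (B,nl_idx)→900, (A,merge)→1200, (B,merge)→1250, (A,hash)→1500 …(+2); best=600 via (A,nl_idx)
  {ABC}: card=800; try (A,hash)→2300, (A,nl_idx)→2900, (C,nl_idx)→3200, (A,merge)→3300, (C,merge)→5400, (C,hash)→6200 …(+2); best=2300 via (A,hash)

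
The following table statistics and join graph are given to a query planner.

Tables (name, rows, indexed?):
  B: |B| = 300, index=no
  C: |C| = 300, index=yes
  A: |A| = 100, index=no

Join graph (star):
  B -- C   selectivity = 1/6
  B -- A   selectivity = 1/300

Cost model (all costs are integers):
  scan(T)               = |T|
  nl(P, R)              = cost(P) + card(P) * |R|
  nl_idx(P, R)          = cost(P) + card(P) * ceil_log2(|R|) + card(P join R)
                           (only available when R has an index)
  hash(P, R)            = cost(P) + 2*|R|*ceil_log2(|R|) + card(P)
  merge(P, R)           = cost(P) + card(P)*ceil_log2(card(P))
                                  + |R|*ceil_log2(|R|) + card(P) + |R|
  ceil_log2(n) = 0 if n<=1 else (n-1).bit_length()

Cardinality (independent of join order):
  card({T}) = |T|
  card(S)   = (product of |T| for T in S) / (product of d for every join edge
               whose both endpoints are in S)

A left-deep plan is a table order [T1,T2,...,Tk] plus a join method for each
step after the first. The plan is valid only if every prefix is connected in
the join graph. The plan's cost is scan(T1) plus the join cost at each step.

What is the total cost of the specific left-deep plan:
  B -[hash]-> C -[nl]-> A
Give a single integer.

1506000

step 1: scan B: cost=300, card=300
step 2: join C via hash
    card(P join C) = 300*300/(6) = 15000
    cost = 300 + 2*300*9 + 300 = 6000
step 3: join A via nl
    card(P join A) = 15000*100/(300) = 5000
    cost = 6000 + 15000*100 = 1506000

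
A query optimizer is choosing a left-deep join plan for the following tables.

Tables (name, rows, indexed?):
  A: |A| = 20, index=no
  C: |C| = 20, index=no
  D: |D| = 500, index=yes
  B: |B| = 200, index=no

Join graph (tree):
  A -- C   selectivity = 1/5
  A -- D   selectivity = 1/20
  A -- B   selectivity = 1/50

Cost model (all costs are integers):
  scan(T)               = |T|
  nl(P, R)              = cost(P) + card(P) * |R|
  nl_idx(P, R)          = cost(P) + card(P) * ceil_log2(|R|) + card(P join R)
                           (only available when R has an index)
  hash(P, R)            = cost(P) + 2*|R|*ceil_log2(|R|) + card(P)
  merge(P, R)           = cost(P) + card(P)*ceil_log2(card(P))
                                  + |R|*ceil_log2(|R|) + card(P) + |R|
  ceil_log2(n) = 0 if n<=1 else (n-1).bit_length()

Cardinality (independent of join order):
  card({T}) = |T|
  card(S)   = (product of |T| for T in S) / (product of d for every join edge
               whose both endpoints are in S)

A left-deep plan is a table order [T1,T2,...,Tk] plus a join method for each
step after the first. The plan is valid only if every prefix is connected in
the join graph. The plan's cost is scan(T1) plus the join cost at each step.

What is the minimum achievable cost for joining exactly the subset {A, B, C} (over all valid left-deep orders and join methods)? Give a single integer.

880

Selinger DP over subsets of {A,B,C}:
  {A}: scan cost=20, card=20
  {C}: scan cost=20, card=20
  {B}: scan cost=200, card=200
  {AC}: card=80; try (C,hash)→240, (A,hash)→240, (C,merge)→260, (A,merge)→260, (C,nl)→420, (A,nl)→420; best=240 via (C,hash)
  {AB}: card=80; try (A,hash)→600, (B,merge)→1940, (A,merge)→2120, (B,hash)→3240, (B,nl)→4020, (A,nl)→4200; best=600 via (A,hash)
  {ABC}: card=320; try (C,hash)→880, (C,merge)→1360, (C,nl)→2200, (B,merge)→2680, (B,hash)→3520, (B,nl)→16240; best=880 via (C,hash)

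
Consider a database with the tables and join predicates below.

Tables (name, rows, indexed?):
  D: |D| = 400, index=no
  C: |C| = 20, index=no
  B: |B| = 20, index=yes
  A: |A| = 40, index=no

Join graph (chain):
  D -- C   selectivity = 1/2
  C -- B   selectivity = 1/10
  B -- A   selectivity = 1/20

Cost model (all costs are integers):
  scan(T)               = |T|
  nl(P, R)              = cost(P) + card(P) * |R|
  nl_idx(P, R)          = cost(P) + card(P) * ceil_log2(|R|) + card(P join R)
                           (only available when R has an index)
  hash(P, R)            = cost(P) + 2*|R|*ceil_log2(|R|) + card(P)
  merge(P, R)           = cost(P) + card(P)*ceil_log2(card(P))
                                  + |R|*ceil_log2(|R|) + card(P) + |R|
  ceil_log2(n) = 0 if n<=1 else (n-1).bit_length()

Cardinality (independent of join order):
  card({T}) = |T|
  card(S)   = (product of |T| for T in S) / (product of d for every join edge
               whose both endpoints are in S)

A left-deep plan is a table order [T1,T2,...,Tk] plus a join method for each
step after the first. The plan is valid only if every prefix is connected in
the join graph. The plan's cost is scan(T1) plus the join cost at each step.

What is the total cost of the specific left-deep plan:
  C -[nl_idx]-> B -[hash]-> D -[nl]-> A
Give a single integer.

327400

step 1: scan C: cost=20, card=20
step 2: join B via nl_idx
    card(P join B) = 20*20/(10) = 40
    cost = 20 + 20*5 + 40 = 160
step 3: join D via hash
    card(P join D) = 40*400/(2) = 8000
    cost = 160 + 2*400*9 + 40 = 7400
step 4: join A via nl
    card(P join A) = 8000*40/(20) = 16000
    cost = 7400 + 8000*40 = 327400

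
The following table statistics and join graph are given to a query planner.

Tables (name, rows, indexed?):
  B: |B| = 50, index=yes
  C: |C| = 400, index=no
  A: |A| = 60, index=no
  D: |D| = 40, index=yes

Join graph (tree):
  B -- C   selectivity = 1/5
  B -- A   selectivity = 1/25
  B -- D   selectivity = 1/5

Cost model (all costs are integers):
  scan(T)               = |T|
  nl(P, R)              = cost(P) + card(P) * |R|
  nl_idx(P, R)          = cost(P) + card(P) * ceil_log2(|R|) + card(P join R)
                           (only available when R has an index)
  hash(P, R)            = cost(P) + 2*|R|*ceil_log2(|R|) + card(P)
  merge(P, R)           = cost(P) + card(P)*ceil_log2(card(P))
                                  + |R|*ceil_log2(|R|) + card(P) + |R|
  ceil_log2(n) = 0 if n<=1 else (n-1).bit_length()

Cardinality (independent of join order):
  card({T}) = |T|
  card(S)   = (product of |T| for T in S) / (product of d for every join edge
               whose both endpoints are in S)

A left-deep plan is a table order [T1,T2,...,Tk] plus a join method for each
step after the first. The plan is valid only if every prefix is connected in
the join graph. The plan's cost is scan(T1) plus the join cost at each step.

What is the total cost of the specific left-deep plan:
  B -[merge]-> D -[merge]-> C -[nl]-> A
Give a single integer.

1928680

step 1: scan B: cost=50, card=50
step 2: join D via merge
    card(P join D) = 50*40/(5) = 400
    cost = 50 + 50*6 + 40*6 + 50 + 40 = 680
step 3: join C via merge
    card(P join C) = 400*400/(5) = 32000
    cost = 680 + 400*9 + 400*9 + 400 + 400 = 8680
step 4: join A via nl
    card(P join A) = 32000*60/(25) = 76800
    cost = 8680 + 32000*60 = 1928680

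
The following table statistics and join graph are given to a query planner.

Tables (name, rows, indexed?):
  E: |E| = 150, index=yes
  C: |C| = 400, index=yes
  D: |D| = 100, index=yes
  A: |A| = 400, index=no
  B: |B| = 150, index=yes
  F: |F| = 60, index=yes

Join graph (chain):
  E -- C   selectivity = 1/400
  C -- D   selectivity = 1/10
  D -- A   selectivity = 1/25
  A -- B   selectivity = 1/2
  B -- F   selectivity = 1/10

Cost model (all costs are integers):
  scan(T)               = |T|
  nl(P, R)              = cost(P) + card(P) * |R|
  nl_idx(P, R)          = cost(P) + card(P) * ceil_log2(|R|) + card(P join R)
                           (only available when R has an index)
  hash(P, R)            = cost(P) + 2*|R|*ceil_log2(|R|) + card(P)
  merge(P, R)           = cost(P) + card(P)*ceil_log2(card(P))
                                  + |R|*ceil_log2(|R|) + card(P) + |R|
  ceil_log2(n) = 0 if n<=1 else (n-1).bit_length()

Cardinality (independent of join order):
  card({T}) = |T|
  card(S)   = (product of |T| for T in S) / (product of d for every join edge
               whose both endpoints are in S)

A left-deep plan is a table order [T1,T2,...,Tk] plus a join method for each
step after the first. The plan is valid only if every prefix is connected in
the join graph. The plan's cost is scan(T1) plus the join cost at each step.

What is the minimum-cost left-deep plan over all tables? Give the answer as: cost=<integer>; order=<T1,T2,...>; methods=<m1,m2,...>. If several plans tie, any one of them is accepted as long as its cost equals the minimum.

Selinger DP (subsets sized 1..n):
  {E}: scan cost=150, card=150
  {C}: scan cost=400, card=400
  {D}: scan cost=100, card=100
  {A}: scan cost=400, card=400
  {B}: scan cost=150, card=150
  {F}: scan cost=60, card=60
  {CE}: card=150; try (C,nl_idx)→1650, (E,hash)→3200, (E,nl_idx)→3750, (C,merge)→5500, (E,merge)→5750, (C,hash)→7500 …(+2); best=1650 via (C,nl_idx)
  {CD}: card=4000; try (D,hash)→2200, (C,merge)→4900, (C,nl_idx)→5000, (D,merge)→5200, (D,nl_idx)→7200, (C,hash)→7400 …(+2); best=2200 via (D,hash)
  {AD}: card=1600; try (D,hash)→2200, (D,nl_idx)→4800, (A,merge)→4900, (D,merge)→5200, (A,hash)→7400, (A,nl)→40100 …(+1); best=2200 via (D,hash)
  {AB}: card=30000; try (B,hash)→3200, (A,merge)→5500, (B,merge)→5750, (A,hash)→7500, (B,nl_idx)→33600, (A,nl)→60150 …(+1); best=3200 via (B,hash)
  {BF}: card=900; try (F,hash)→1020, (B,nl_idx)→1440, (B,merge)→1830, (F,merge)→1920, (F,nl_idx)→1950, (B,hash)→2520 …(+2); best=1020 via (F,hash)
  {CDE}: card=1500; try (D,hash)→3200, (D,merge)→3800, (D,nl_idx)→4200, (E,hash)→8600, (D,nl)→16650, (E,nl_idx)→35700 …(+2); best=3200 via (D,hash)
  {ACD}: card=64000; try (C,hash)→11000, (A,hash)→13400, (C,merge)→25400, (A,merge)→58200, (C,nl_idx)→80600, (C,nl)→642200 …(+1); best=11000 via (C,hash)
  {ABD}: card=120000; try (B,hash)→6200, (B,merge)→22750, (D,hash)→34600, (B,nl_idx)→135000, (B,nl)→242200, (D,nl_idx)→333200 …(+2); best=6200 via (B,hash)
  {ABF}: card=180000; try (A,hash)→9120, (A,merge)→14920, (F,hash)→33920, (A,nl)→361020, (F,nl_idx)→363200, (F,merge)→483620 …(+1); best=9120 via (A,hash)
  {ACDE}: card=24000; try (A,hash)→11900, (A,merge)→25200, (E,hash)→77400, (E,nl_idx)→547000, (A,nl)→603200, (E,merge)→1100350 …(+1); best=11900 via (A,hash)
  {ABCD}: card=4800000; try (B,hash)→77400, (C,hash)→133400, (B,merge)→1100350, (C,merge)→2170200, (B,nl_idx)→5323000, (C,nl_idx)→5886200 …(+2); best=77400 via (B,hash)
  {ABDF}: card=720000; try (F,hash)→126920, (D,hash)→190520, (F,nl_idx)→1446200, (D,nl_idx)→1989120, (F,merge)→2166620, (D,merge)→3429920 …(+2); best=126920 via (F,hash)
  {ABCDE}: card=1800000; try (B,hash)→38300, (B,merge)→397250, (B,nl_idx)→2003900, (B,nl)→3611900, (E,hash)→4879800, (E,nl_idx)→40277400 …(+2); best=38300 via (B,hash)
  {ABCDF}: card=28800000; try (C,hash)→854120, (F,hash)→4878120, (C,merge)→15250920, (C,nl_idx)→35406920, (F,nl_idx)→57677400, (F,merge)→115277820 …(+2); best=854120 via (C,hash)
  {ABCDEF}: card=10800000; try (F,hash)→1839020, (F,nl_idx)→21638300, (E,hash)→29656520, (F,merge)→39638720, (F,nl)→108038300, (E,nl_idx)→242054120 …(+2); best=1839020 via (F,hash)

cost=1839020; order=E,C,D,A,B,F; methods=nl_idx,hash,hash,hash,hash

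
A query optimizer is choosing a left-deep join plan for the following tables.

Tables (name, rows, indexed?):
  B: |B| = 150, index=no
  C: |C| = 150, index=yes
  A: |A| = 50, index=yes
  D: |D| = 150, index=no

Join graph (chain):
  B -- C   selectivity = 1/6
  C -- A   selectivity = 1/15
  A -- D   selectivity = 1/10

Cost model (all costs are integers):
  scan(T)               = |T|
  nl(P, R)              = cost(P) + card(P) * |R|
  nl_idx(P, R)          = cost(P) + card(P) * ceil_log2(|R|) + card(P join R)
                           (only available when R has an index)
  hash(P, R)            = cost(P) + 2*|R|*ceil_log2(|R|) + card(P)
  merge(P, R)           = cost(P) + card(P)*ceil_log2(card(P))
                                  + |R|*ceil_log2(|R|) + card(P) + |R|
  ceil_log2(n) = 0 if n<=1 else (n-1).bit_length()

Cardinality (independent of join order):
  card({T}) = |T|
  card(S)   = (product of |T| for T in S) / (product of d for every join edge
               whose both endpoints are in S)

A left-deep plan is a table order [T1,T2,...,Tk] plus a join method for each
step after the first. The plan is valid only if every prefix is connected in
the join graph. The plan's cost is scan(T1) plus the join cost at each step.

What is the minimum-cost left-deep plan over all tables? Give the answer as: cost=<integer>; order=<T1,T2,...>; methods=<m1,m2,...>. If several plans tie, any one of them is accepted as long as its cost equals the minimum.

cost=13700; order=C,A,D,B; methods=hash,hash,hash

Selinger DP (subsets sized 1..n):
  {B}: scan cost=150, card=150
  {C}: scan cost=150, card=150
  {A}: scan cost=50, card=50
  {D}: scan cost=150, card=150
  {BC}: card=3750; try (C,hash)→2700, (B,hash)→2700, (C,merge)→2850, (B,merge)→2850, (C,nl_idx)→5100, (C,nl)→22650 …(+1); best=2700 via (C,hash)
  {AC}: card=500; try (A,hash)→900, (C,nl_idx)→950, (A,nl_idx)→1550, (C,merge)→1750, (A,merge)→1850, (C,hash)→2500 …(+2); best=900 via (A,hash)
  {AD}: card=750; try (A,hash)→900, (D,merge)→1750, (A,nl_idx)→1800, (A,merge)→1850, (D,hash)→2500, (D,nl)→7550 …(+1); best=900 via (A,hash)
  {ABC}: card=12500; try (B,hash)→3800, (A,hash)→7050, (B,merge)→7250, (A,nl_idx)→37700, (A,merge)→51800, (B,nl)→75900 …(+1); best=3800 via (B,hash)
  {ACD}: card=7500; try (D,hash)→3800, (C,hash)→4050, (D,merge)→7250, (C,merge)→10500, (C,nl_idx)→14400, (D,nl)→75900 …(+1); best=3800 via (D,hash)
  {ABCD}: card=187500; try (B,hash)→13700, (D,hash)→18700, (B,merge)→110150, (D,merge)→192650, (B,nl)→1128800, (D,nl)→1878800; best=13700 via (B,hash)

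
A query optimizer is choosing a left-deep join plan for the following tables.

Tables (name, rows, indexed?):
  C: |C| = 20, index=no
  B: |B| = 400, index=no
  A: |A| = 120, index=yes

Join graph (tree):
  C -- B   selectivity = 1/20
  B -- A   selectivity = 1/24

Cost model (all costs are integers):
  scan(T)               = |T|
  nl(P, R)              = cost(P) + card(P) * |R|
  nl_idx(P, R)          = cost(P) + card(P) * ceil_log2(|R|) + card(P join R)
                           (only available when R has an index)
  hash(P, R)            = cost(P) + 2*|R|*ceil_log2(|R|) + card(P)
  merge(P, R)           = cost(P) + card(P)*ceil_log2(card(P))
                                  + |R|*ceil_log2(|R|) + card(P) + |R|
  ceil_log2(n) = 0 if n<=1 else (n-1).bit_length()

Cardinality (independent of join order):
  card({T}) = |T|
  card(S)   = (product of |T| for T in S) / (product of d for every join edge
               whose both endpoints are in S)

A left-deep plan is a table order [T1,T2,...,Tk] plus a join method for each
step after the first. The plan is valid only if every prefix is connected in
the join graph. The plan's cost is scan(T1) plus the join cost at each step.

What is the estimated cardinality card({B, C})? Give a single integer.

Tables in S: B(400), C(20)
Edges inside S: C-B(d=20)
numerator = 400 * 20 = 8000
denominator = 20 = 20
card(S) = 8000 / 20 = 400

400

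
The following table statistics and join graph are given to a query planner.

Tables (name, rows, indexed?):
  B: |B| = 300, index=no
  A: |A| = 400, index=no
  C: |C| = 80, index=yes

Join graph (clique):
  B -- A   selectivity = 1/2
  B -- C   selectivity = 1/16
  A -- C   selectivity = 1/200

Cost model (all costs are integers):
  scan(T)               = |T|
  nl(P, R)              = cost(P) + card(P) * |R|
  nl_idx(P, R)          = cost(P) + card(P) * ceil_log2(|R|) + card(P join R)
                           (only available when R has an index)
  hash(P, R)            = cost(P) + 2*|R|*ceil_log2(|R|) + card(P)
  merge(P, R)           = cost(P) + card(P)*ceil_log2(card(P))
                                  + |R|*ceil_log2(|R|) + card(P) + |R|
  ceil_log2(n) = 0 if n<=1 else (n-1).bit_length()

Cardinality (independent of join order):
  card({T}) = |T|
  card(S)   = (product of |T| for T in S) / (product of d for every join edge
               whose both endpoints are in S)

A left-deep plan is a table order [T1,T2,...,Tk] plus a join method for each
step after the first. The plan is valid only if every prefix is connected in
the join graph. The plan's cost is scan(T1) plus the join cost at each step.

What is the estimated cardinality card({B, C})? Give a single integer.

1500

Tables in S: B(300), C(80)
Edges inside S: B-C(d=16)
numerator = 300 * 80 = 24000
denominator = 16 = 16
card(S) = 24000 / 16 = 1500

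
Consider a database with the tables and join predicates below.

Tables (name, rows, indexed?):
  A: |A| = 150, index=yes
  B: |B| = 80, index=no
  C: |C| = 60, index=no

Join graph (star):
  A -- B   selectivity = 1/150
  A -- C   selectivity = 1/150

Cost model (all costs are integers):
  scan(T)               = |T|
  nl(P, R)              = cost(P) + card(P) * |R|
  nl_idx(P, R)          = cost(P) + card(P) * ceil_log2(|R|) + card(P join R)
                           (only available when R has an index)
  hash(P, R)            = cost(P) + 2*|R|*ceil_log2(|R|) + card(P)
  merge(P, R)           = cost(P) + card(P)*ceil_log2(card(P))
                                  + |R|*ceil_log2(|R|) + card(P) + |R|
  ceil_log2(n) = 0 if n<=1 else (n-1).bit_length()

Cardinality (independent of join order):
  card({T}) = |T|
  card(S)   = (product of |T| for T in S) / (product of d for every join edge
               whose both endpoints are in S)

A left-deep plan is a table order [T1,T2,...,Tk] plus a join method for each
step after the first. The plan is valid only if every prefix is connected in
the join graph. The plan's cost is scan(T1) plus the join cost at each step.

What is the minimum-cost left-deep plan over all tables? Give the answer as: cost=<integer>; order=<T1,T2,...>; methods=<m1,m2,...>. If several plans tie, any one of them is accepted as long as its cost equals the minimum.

cost=1600; order=B,A,C; methods=nl_idx,hash

Selinger DP (subsets sized 1..n):
  {A}: scan cost=150, card=150
  {B}: scan cost=80, card=80
  {C}: scan cost=60, card=60
  {AB}: card=80; try (A,nl_idx)→800, (B,hash)→1420, (A,merge)→2070, (B,merge)→2140, (A,hash)→2560, (A,nl)→12080 …(+1); best=800 via (A,nl_idx)
  {AC}: card=60; try (A,nl_idx)→600, (C,hash)→1020, (A,merge)→1830, (C,merge)→1920, (A,hash)→2520, (A,nl)→9060 …(+1); best=600 via (A,nl_idx)
  {ABC}: card=32; try (C,hash)→1600, (B,merge)→1660, (B,hash)→1780, (C,merge)→1860, (B,nl)→5400, (C,nl)→5600; best=1600 via (C,hash)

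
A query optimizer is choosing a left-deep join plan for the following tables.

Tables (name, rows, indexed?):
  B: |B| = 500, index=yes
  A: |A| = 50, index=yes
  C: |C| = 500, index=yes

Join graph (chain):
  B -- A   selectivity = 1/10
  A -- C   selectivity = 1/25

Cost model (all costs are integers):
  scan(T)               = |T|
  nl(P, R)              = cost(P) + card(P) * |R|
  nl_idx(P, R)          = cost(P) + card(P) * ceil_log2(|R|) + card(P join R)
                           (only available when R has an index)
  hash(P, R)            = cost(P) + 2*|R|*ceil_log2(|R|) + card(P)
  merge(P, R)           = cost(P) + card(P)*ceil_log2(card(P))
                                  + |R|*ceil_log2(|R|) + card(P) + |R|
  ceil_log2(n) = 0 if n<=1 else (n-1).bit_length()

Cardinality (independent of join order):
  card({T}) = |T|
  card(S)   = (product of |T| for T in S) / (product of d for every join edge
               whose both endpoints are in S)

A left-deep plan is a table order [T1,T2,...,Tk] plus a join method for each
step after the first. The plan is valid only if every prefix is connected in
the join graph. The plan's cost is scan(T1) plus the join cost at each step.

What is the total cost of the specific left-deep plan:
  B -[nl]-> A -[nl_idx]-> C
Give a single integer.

step 1: scan B: cost=500, card=500
step 2: join A via nl
    card(P join A) = 500*50/(10) = 2500
    cost = 500 + 500*50 = 25500
step 3: join C via nl_idx
    card(P join C) = 2500*500/(25) = 50000
    cost = 25500 + 2500*9 + 50000 = 98000

98000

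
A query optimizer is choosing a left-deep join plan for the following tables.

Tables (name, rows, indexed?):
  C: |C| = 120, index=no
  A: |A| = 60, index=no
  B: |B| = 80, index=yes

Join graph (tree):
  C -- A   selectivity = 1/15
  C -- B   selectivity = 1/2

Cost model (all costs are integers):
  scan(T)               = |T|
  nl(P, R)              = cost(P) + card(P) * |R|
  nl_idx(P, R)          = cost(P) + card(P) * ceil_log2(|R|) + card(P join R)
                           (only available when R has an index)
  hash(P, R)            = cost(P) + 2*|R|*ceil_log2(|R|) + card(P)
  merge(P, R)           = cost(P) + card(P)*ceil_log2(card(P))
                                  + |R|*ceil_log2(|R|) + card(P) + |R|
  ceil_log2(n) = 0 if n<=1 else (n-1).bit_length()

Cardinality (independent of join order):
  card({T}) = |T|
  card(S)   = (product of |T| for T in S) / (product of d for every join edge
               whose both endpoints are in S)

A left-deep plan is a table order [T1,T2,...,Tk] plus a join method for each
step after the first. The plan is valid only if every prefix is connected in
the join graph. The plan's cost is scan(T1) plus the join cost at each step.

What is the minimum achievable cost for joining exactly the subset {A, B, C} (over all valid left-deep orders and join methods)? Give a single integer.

2560

Selinger DP over subsets of {A,B,C}:
  {C}: scan cost=120, card=120
  {A}: scan cost=60, card=60
  {B}: scan cost=80, card=80
  {AC}: card=480; try (A,hash)→960, (C,merge)→1440, (A,merge)→1500, (C,hash)→1800, (C,nl)→7260, (A,nl)→7320; best=960 via (A,hash)
  {BC}: card=4800; try (B,hash)→1360, (C,merge)→1680, (B,merge)→1720, (C,hash)→1840, (B,nl_idx)→5760, (C,nl)→9680 …(+1); best=1360 via (B,hash)
  {ABC}: card=19200; try (B,hash)→2560, (B,merge)→6400, (A,hash)→6880, (B,nl_idx)→23520, (B,nl)→39360, (A,merge)→68980 …(+1); best=2560 via (B,hash)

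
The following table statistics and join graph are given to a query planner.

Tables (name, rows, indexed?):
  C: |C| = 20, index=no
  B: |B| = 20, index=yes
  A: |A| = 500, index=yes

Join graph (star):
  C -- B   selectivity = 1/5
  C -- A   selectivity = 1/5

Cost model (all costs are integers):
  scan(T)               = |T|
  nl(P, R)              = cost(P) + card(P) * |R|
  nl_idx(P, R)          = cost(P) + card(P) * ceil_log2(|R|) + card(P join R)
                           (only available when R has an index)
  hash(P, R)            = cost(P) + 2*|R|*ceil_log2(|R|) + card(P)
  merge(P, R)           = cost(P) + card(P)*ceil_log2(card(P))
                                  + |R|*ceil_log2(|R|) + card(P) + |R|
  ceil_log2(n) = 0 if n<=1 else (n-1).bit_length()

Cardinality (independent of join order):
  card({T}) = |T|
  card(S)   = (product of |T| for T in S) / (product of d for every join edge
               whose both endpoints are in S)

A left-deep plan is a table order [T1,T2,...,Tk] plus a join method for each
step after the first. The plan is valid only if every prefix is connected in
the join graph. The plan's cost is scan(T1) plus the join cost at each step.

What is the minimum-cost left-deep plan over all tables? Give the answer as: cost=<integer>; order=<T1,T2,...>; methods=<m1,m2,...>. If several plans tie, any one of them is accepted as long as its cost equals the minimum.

cost=3400; order=A,C,B; methods=hash,hash

Selinger DP (subsets sized 1..n):
  {C}: scan cost=20, card=20
  {B}: scan cost=20, card=20
  {A}: scan cost=500, card=500
  {BC}: card=80; try (B,nl_idx)→200, (C,hash)→240, (B,hash)→240, (C,merge)→260, (B,merge)→260, (C,nl)→420 …(+1); best=200 via (B,nl_idx)
  {AC}: card=2000; try (C,hash)→1200, (A,nl_idx)→2200, (A,merge)→5140, (C,merge)→5620, (A,hash)→9040, (A,nl)→10020 …(+1); best=1200 via (C,hash)
  {ABC}: card=8000; try (B,hash)→3400, (A,merge)→5840, (A,nl_idx)→8920, (A,hash)→9280, (B,nl_idx)→19200, (B,merge)→25320 …(+2); best=3400 via (B,hash)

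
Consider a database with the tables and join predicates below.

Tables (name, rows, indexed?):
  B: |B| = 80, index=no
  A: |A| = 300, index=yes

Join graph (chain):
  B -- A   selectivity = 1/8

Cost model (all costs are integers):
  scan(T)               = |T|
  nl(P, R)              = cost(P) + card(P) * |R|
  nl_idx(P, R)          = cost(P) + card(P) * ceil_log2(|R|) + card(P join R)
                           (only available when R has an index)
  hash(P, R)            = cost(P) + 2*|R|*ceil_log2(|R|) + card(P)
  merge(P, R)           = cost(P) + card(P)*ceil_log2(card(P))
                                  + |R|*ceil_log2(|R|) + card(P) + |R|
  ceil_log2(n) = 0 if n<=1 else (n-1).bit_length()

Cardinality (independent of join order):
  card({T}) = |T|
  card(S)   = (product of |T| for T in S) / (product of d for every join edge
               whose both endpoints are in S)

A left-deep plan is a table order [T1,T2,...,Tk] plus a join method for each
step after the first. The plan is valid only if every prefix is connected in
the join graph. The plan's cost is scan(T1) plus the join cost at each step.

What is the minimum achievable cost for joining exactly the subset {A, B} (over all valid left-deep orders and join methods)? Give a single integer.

Selinger DP over subsets of {A,B}:
  {B}: scan cost=80, card=80
  {A}: scan cost=300, card=300
  {AB}: card=3000; try (B,hash)→1720, (A,merge)→3720, (A,nl_idx)→3800, (B,merge)→3940, (A,hash)→5560, (A,nl)→24080 …(+1); best=1720 via (B,hash)

1720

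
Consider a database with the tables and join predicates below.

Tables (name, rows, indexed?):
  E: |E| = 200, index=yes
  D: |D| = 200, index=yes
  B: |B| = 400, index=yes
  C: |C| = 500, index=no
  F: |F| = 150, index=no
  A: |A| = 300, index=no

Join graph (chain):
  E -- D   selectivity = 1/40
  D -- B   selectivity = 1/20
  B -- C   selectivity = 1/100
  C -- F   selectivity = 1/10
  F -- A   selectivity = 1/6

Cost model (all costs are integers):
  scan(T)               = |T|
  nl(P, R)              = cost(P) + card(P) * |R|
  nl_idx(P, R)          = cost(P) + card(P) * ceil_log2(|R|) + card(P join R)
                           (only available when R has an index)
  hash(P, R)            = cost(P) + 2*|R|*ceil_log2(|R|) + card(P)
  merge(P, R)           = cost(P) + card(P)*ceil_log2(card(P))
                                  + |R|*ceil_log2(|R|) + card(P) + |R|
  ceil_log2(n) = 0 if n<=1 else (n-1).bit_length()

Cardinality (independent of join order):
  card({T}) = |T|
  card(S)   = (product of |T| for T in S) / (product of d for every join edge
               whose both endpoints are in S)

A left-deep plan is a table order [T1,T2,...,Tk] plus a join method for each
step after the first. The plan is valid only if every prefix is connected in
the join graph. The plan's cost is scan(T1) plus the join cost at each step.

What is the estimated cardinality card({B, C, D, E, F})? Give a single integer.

Tables in S: B(400), C(500), D(200), E(200), F(150)
Edges inside S: E-D(d=40), D-B(d=20), B-C(d=100), C-F(d=10)
numerator = 400 * 500 * 200 * 200 * 150 = 1200000000000
denominator = 40 * 20 * 100 * 10 = 800000
card(S) = 1200000000000 / 800000 = 1500000

1500000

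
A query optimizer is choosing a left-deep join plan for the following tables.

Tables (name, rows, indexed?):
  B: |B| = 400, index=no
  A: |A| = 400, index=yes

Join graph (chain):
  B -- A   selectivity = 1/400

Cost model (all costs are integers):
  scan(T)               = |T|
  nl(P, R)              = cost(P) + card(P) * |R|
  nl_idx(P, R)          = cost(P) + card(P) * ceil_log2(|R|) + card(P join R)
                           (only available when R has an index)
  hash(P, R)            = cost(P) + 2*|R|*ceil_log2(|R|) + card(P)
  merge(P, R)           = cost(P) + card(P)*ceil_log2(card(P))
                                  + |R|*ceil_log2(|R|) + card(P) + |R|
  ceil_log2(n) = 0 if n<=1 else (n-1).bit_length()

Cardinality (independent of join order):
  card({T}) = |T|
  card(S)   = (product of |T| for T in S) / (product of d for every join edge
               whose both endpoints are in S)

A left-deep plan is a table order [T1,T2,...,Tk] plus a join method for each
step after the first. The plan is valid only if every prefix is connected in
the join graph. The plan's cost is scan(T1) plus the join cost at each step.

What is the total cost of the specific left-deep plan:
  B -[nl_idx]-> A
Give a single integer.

step 1: scan B: cost=400, card=400
step 2: join A via nl_idx
    card(P join A) = 400*400/(400) = 400
    cost = 400 + 400*9 + 400 = 4400

4400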